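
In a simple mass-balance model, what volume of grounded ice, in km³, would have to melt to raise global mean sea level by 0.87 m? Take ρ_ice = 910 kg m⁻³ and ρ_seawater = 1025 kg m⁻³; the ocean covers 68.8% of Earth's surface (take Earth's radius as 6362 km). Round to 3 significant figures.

≈ 3.43×10^5 km³

Required water volume = Δh × A = 0.87 m × 3.50×10^14 m² = 3.044×10^14 m³ = 3.044×10^5 km³.
Ice volume = water volume × ρ_w/ρ_ice = 3.044×10^5 × 1025/910 = 3.43×10^5 km³.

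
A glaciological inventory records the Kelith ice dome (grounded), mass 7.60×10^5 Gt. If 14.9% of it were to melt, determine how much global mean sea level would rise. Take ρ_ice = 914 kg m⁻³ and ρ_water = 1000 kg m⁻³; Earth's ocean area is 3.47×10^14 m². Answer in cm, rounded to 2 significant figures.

Kelith: 0.149 × 7.60×10^5 Gt = 1.132×10^17 kg; dividing by ρ_w = 1000 kg m⁻³ gives 1.132×10^14 m³ of water.
Spread over 3.47×10^14 m² of ocean, Δh = 1.132×10^14 / 3.47×10^14 = 0.326 m = 33 cm.

≈ 33 cm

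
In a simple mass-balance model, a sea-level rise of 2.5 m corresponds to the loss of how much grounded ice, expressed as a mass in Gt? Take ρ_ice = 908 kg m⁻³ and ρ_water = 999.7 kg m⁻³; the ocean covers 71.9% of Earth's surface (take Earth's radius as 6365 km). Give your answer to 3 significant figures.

≈ 9.15×10^5 Gt

Required water volume = Δh × A = 2.5 m × 3.66×10^14 m² = 9.151×10^14 m³.
ρ_w = 999.7 kg m⁻³, so the mass of water = 9.151×10^14 m³ × 999.7 kg m⁻³ = 9.148×10^17 kg = 9.15×10^5 Gt (and the same mass of ice, by conservation).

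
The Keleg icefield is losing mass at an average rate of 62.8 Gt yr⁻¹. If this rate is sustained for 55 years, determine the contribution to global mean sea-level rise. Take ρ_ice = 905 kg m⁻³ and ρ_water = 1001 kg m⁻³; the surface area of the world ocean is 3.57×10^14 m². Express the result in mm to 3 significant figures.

≈ 9.67 mm

Total mass lost = 62.8 Gt/yr × 55 yr = 3454 Gt = 3.454×10^15 kg.
ρ_w = 1001 kg m⁻³, so water volume = 3.454×10^15 / 1001 = 3.451×10^12 m³.
Δh = 3.451×10^12 / 3.57×10^14 = 9.67×10^-3 m = 9.67 mm.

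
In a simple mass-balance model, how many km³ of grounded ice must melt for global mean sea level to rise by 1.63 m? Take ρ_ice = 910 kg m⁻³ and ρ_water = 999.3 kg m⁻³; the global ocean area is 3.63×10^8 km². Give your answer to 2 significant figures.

Required water volume = Δh × A = 1.63 m × 3.63×10^14 m² = 5.917×10^14 m³ = 5.917×10^5 km³.
Ice volume = water volume × ρ_w/ρ_ice = 5.917×10^5 × 999.3/910 = 6.5×10^5 km³.

≈ 6.5×10^5 km³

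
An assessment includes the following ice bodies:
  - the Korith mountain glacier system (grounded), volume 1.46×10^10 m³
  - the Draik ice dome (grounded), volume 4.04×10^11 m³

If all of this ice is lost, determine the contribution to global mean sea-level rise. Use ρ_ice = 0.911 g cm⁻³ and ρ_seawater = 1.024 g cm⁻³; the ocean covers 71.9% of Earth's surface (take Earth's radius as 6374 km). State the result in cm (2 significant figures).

≈ 0.10 cm

Korith: 1.46×10^10 m³ × (911/1024) = 1.299×10^10 m³ of water.
Draik: 4.04×10^11 m³ × (911/1024) = 3.594×10^11 m³ of water.
Total added water ≈ 3.724×10^11 m³ over 3.67×10^14 m² → Δh = 1.01×10^-3 m = 0.10 cm.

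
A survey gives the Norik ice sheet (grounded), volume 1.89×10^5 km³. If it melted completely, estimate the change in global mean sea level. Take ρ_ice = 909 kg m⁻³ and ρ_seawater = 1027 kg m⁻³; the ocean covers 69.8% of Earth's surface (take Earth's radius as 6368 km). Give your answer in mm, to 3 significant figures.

≈ 470 mm

Norik: 1.89×10^5 km³ × (909/1027) = 1.673×10^5 km³ of water.
Spread over 3.56×10^14 m² of ocean, Δh = 1.673×10^14 / 3.56×10^14 = 0.470 m = 470 mm.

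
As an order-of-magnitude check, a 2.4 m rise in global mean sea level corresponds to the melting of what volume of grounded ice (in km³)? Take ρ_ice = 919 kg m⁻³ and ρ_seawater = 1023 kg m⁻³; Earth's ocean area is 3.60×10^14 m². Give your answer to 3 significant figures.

Required water volume = Δh × A = 2.4 m × 3.60×10^14 m² = 8.640×10^14 m³ = 8.640×10^5 km³.
Ice volume = water volume × ρ_w/ρ_ice = 8.640×10^5 × 1023/919 = 9.62×10^5 km³.

≈ 9.62×10^5 km³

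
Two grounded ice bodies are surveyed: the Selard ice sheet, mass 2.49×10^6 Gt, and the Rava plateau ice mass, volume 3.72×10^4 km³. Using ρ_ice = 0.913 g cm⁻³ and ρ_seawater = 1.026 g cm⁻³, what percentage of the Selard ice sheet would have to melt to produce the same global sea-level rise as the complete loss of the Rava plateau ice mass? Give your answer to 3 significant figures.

≈ 1.36 %

Equal sea-level rise means equal mass of meltwater, i.e. equal mass of ice lost.
Ice mass of Rava: 3.396×10^16 kg; ice mass of Selard: 2.490×10^18 kg.
Fraction required = 3.396×10^16 / 2.490×10^18 = 0.0136 → 1.36 %.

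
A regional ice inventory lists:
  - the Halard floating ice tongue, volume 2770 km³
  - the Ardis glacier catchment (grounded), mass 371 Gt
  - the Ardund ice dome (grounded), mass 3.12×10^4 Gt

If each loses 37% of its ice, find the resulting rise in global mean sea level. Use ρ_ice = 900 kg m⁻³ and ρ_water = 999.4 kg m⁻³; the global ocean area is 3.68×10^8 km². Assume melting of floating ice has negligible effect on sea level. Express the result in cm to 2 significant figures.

≈ 3.2 cm

The Halard floating ice tongue is floating and already displaces its own weight of water, so its melt adds essentially nothing to sea level.
Ardis: 0.37 × 371 Gt = 1.373×10^14 kg; dividing by ρ_w = 999.4 kg m⁻³ gives 1.374×10^11 m³ of water.
Ardund: 0.37 × 3.12×10^4 Gt = 1.154×10^16 kg; dividing by ρ_w = 999.4 kg m⁻³ gives 1.155×10^13 m³ of water.
Total added water ≈ 1.169×10^13 m³ over 3.68×10^14 m² → Δh = 0.0318 m = 3.2 cm.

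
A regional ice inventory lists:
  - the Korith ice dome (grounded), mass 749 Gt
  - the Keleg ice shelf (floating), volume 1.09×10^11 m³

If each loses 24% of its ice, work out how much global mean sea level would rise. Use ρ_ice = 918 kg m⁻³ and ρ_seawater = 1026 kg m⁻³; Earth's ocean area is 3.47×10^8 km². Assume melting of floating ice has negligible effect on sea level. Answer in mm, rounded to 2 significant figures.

≈ 0.50 mm

Korith: 0.24 × 749 Gt = 1.798×10^14 kg; dividing by ρ_w = 1026 kg m⁻³ gives 1.752×10^11 m³ of water.
The Keleg ice shelf is floating and already displaces its own weight of water, so its melt adds essentially nothing to sea level.
Total added water ≈ 1.752×10^11 m³ over 3.47×10^14 m² → Δh = 5.05×10^-4 m = 0.50 mm.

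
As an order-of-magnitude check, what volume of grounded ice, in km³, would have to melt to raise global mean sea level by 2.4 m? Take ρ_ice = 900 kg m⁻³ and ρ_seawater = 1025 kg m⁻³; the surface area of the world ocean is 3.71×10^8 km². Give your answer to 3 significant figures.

Required water volume = Δh × A = 2.4 m × 3.71×10^14 m² = 8.904×10^14 m³ = 8.904×10^5 km³.
Ice volume = water volume × ρ_w/ρ_ice = 8.904×10^5 × 1025/900 = 1.01×10^6 km³.

≈ 1.01×10^6 km³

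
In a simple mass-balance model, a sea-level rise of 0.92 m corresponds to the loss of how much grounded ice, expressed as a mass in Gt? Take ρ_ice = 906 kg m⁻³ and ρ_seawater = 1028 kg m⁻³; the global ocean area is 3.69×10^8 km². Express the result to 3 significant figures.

≈ 3.49×10^5 Gt

Required water volume = Δh × A = 0.92 m × 3.69×10^14 m² = 3.395×10^14 m³.
ρ_w = 1028 kg m⁻³, so the mass of water = 3.395×10^14 m³ × 1028 kg m⁻³ = 3.490×10^17 kg = 3.49×10^5 Gt (and the same mass of ice, by conservation).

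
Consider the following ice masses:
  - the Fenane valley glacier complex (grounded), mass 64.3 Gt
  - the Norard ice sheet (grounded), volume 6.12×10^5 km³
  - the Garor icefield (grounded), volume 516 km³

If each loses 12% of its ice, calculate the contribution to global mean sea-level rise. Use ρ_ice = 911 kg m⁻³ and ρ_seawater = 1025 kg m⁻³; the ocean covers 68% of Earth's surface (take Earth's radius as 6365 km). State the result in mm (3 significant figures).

≈ 189 mm

Fenane: 0.12 × 64.3 Gt = 7.716×10^12 kg; dividing by ρ_w = 1025 kg m⁻³ gives 7.528×10^9 m³ of water.
Norard: 0.12 × 6.12×10^5 km³ × (911/1025) = 6.527×10^4 km³ of water.
Garor: 0.12 × 516 km³ × (911/1025) = 55.03 km³ of water.
Total added water ≈ 6.533×10^13 m³ over 3.46×10^14 m² → Δh = 0.189 m = 189 mm.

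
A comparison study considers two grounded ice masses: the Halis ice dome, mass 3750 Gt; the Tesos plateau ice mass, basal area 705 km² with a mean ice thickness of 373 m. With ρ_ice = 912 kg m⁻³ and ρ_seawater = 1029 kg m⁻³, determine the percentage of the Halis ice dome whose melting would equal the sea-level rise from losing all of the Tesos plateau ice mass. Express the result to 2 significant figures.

≈ 6.4 %

Equal sea-level rise means equal mass of meltwater, i.e. equal mass of ice lost.
Ice mass of Tesos: 2.398×10^14 kg; ice mass of Halis: 3.750×10^15 kg.
Fraction required = 2.398×10^14 / 3.750×10^15 = 0.0640 → 6.4 %.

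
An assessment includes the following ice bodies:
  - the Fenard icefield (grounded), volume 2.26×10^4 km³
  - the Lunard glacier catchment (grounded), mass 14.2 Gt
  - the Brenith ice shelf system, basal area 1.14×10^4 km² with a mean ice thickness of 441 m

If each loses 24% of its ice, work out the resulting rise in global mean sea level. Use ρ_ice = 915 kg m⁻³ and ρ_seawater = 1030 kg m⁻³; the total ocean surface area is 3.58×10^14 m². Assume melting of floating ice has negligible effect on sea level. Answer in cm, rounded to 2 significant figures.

Fenard: 0.24 × 2.26×10^4 km³ × (915/1030) = 4818 km³ of water.
Lunard: 0.24 × 14.2 Gt = 3.408×10^12 kg; dividing by ρ_w = 1030 kg m⁻³ gives 3.309×10^9 m³ of water.
The Brenith ice shelf system is floating and already displaces its own weight of water, so its melt adds essentially nothing to sea level.
Total added water ≈ 4.822×10^12 m³ over 3.58×10^14 m² → Δh = 0.0135 m = 1.3 cm.

≈ 1.3 cm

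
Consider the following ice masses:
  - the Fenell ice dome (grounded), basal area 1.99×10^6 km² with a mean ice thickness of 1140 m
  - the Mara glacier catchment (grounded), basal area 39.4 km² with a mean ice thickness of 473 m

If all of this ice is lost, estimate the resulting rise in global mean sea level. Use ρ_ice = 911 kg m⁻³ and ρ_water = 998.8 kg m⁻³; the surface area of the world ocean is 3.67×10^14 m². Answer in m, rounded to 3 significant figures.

Fenell: ice volume = 1.99×10^6 km² × 1140 m = 2.269×10^6 km³; 2.269×10^6 × (911/998.8) = 2.069×10^6 km³ of water.
Mara: ice volume = 39.4 km² × 473 m = 18.64 km³; 18.64 × (911/998.8) = 17.00 km³ of water.
Total added water ≈ 2.069×10^15 m³ over 3.67×10^14 m² → Δh = 5.64 m.

≈ 5.64 m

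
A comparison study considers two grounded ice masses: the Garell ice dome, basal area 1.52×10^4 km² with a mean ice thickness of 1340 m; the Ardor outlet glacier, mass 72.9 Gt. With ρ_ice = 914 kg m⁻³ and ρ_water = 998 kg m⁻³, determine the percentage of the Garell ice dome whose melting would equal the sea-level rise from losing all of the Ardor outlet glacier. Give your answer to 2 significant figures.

Equal sea-level rise means equal mass of meltwater, i.e. equal mass of ice lost.
Ice mass of Ardor: 7.290×10^13 kg; ice mass of Garell: 1.862×10^16 kg.
Fraction required = 7.290×10^13 / 1.862×10^16 = 3.92×10^-3 → 0.39 %.

≈ 0.39 %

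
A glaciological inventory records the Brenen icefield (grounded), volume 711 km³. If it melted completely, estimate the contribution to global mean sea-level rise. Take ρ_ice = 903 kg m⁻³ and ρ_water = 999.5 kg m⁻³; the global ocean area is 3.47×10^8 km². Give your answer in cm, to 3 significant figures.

Brenen: 711 km³ × (903/999.5) = 642.4 km³ of water.
Spread over 3.47×10^14 m² of ocean, Δh = 6.424×10^11 / 3.47×10^14 = 1.85×10^-3 m = 0.185 cm.

≈ 0.185 cm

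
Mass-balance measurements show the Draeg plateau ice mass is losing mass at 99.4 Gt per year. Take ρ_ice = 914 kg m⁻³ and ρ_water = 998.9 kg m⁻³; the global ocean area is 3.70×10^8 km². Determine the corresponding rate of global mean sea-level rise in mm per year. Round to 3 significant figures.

≈ 0.269 mm/yr

ρ_w = 998.9 kg m⁻³. Annual water volume added = 99.4 Gt / ρ_w = 9.940×10^13 kg / 998.9 kg m⁻³ = 9.951×10^10 m³.
Δh per year = 9.951×10^10 / 3.70×10^14 = 2.69×10^-4 m = 0.269 mm.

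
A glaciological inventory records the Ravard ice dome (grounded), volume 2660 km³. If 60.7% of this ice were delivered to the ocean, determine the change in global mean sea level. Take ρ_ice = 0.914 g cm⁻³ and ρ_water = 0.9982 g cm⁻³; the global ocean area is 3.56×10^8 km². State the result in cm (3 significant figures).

≈ 0.415 cm

Ravard: 0.607 × 2660 km³ × (914/998.2) = 1478 km³ of water.
Spread over 3.56×10^14 m² of ocean, Δh = 1.478×10^12 / 3.56×10^14 = 4.15×10^-3 m = 0.415 cm.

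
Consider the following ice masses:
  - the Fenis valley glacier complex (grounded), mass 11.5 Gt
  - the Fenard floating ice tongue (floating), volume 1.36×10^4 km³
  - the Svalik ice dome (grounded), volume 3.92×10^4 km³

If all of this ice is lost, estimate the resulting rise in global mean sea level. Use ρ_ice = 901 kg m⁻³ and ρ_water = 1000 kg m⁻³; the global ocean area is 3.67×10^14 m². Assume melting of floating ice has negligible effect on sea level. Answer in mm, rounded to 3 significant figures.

≈ 96.3 mm

Fenis: 11.5 Gt = 1.150×10^13 kg; dividing by ρ_w = 1000 kg m⁻³ gives 1.150×10^10 m³ of water.
The Fenard floating ice tongue is floating and already displaces its own weight of water, so its melt adds essentially nothing to sea level.
Svalik: 3.92×10^4 km³ × (901/1000) = 3.532×10^4 km³ of water.
Total added water ≈ 3.533×10^13 m³ over 3.67×10^14 m² → Δh = 0.0963 m = 96.3 mm.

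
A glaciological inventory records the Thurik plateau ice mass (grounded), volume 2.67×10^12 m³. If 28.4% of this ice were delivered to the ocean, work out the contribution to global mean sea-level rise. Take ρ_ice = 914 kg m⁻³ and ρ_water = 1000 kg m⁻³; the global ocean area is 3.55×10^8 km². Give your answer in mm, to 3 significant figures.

≈ 1.95 mm

Thurik: 0.284 × 2.67×10^12 m³ × (914/1000) = 6.931×10^11 m³ of water.
Spread over 3.55×10^14 m² of ocean, Δh = 6.931×10^11 / 3.55×10^14 = 1.95×10^-3 m = 1.95 mm.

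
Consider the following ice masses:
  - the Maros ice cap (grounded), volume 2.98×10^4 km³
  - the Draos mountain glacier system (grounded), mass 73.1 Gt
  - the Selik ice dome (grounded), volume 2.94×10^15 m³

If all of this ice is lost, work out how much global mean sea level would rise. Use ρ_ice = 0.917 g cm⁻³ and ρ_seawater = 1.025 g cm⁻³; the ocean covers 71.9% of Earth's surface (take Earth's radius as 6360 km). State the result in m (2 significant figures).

Maros: 2.98×10^4 km³ × (917/1025) = 2.666×10^4 km³ of water.
Draos: 73.1 Gt = 7.310×10^13 kg; dividing by ρ_w = 1.025 g cm⁻³ = 1025 kg m⁻³ gives 7.132×10^10 m³ of water.
Selik: 2.94×10^15 m³ × (917/1025) = 2.630×10^15 m³ of water.
Total added water ≈ 2.657×10^15 m³ over 3.65×10^14 m² → Δh = 7.27 m.

≈ 7.3 m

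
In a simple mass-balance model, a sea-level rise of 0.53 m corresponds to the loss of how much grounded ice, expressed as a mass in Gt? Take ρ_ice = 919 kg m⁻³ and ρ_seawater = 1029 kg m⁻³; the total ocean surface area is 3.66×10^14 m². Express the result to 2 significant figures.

≈ 2.0×10^5 Gt

Required water volume = Δh × A = 0.53 m × 3.66×10^14 m² = 1.940×10^14 m³.
ρ_w = 1029 kg m⁻³, so the mass of water = 1.940×10^14 m³ × 1029 kg m⁻³ = 1.996×10^17 kg = 2.0×10^5 Gt (and the same mass of ice, by conservation).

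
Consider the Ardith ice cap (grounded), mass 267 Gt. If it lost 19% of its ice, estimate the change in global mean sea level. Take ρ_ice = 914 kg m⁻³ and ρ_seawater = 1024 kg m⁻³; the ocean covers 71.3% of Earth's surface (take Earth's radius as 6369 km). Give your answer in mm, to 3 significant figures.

≈ 0.136 mm

Ardith: 0.19 × 267 Gt = 5.073×10^13 kg; dividing by ρ_w = 1024 kg m⁻³ gives 4.954×10^10 m³ of water.
Spread over 3.63×10^14 m² of ocean, Δh = 4.954×10^10 / 3.63×10^14 = 1.36×10^-4 m = 0.136 mm.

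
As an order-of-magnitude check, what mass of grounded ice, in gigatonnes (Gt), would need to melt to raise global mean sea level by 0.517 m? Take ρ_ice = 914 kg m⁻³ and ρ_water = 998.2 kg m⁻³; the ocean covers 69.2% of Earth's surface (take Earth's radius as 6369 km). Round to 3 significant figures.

Required water volume = Δh × A = 0.517 m × 3.53×10^14 m² = 1.824×10^14 m³.
ρ_w = 998.2 kg m⁻³, so the mass of water = 1.824×10^14 m³ × 998.2 kg m⁻³ = 1.820×10^17 kg = 1.82×10^5 Gt (and the same mass of ice, by conservation).

≈ 1.82×10^5 Gt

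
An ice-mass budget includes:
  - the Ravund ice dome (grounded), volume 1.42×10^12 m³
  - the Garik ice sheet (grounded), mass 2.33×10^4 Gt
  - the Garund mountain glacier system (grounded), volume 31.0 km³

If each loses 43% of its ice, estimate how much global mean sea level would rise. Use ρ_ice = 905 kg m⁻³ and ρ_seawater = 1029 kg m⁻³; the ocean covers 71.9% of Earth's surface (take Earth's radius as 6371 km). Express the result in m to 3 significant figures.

≈ 0.0280 m

Ravund: 0.43 × 1.42×10^12 m³ × (905/1029) = 5.370×10^11 m³ of water.
Garik: 0.43 × 2.33×10^4 Gt = 1.002×10^16 kg; dividing by ρ_w = 1029 kg m⁻³ gives 9.737×10^12 m³ of water.
Garund: 0.43 × 31.0 km³ × (905/1029) = 11.72 km³ of water.
Total added water ≈ 1.029×10^13 m³ over 3.67×10^14 m² → Δh = 0.0280 m.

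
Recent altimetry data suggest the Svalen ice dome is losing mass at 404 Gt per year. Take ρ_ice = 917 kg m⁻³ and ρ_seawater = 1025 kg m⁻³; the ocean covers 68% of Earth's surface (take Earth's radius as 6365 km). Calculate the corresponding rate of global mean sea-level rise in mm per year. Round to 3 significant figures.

ρ_w = 1025 kg m⁻³. Annual water volume added = 404 Gt / ρ_w = 4.040×10^14 kg / 1025 kg m⁻³ = 3.941×10^11 m³.
Δh per year = 3.941×10^11 / 3.46×10^14 = 1.14×10^-3 m = 1.14 mm.

≈ 1.14 mm/yr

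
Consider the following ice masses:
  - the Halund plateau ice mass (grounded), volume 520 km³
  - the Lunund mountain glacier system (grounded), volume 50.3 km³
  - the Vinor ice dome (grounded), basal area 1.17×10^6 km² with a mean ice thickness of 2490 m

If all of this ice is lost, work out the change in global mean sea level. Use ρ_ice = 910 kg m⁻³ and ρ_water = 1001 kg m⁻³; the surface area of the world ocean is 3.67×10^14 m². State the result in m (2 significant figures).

Halund: 520 km³ × (910/1001) = 472.7 km³ of water.
Lunund: 50.3 km³ × (910/1001) = 45.73 km³ of water.
Vinor: ice volume = 1.17×10^6 km² × 2490 m = 2.913×10^6 km³; 2.913×10^6 × (910/1001) = 2.648×10^6 km³ of water.
Total added water ≈ 2.649×10^15 m³ over 3.67×10^14 m² → Δh = 7.22 m.

≈ 7.2 m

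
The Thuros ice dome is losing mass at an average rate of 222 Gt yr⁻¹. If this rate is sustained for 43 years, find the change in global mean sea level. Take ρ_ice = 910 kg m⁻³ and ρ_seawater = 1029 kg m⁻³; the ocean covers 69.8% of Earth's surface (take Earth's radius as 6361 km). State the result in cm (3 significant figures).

Total mass lost = 222 Gt/yr × 43 yr = 9546 Gt = 9.546×10^15 kg.
ρ_w = 1029 kg m⁻³, so water volume = 9.546×10^15 / 1029 = 9.277×10^12 m³.
Δh = 9.277×10^12 / 3.55×10^14 = 0.0261 m = 2.61 cm.

≈ 2.61 cm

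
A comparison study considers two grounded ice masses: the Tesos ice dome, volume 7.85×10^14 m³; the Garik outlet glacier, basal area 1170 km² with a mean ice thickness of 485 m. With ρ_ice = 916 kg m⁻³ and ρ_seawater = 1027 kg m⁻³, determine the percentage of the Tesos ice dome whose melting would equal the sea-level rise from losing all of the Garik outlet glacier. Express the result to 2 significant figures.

≈ 0.072 %

Equal sea-level rise means equal mass of meltwater, i.e. equal mass of ice lost.
Ice mass of Garik: 5.198×10^14 kg; ice mass of Tesos: 7.191×10^17 kg.
Fraction required = 5.198×10^14 / 7.191×10^17 = 7.23×10^-4 → 0.072 %.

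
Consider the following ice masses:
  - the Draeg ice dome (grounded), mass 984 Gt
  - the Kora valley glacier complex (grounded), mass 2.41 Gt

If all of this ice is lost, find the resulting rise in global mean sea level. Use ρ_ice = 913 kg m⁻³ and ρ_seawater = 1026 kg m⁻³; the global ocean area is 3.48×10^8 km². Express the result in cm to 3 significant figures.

≈ 0.276 cm

Draeg: 984 Gt = 9.840×10^14 kg; dividing by ρ_w = 1026 kg m⁻³ gives 9.591×10^11 m³ of water.
Kora: 2.41 Gt = 2.410×10^12 kg; dividing by ρ_w = 1026 kg m⁻³ gives 2.349×10^9 m³ of water.
Total added water ≈ 9.614×10^11 m³ over 3.48×10^14 m² → Δh = 2.76×10^-3 m = 0.276 cm.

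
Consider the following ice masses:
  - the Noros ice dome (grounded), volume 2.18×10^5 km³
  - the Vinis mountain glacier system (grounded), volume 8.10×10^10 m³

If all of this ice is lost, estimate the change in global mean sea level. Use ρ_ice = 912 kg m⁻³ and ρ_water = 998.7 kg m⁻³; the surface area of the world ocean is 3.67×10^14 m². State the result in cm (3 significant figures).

≈ 54.3 cm

Noros: 2.18×10^5 km³ × (912/998.7) = 1.991×10^5 km³ of water.
Vinis: 8.10×10^10 m³ × (912/998.7) = 7.397×10^10 m³ of water.
Total added water ≈ 1.991×10^14 m³ over 3.67×10^14 m² → Δh = 0.543 m = 54.3 cm.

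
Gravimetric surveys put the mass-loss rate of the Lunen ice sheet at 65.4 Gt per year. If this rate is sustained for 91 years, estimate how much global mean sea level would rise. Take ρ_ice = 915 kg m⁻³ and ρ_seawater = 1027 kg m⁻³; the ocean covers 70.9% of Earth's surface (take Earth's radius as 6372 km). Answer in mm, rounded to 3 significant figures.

Total mass lost = 65.4 Gt/yr × 91 yr = 5951 Gt = 5.951×10^15 kg.
ρ_w = 1027 kg m⁻³, so water volume = 5.951×10^15 / 1027 = 5.795×10^12 m³.
Δh = 5.795×10^12 / 3.62×10^14 = 0.0160 m = 16.0 mm.

≈ 16.0 mm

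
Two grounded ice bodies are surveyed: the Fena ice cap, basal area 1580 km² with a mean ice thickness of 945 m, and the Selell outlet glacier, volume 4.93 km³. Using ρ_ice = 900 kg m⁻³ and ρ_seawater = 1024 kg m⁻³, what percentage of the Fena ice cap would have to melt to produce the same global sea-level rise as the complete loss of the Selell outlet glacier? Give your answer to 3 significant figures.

≈ 0.330 %

Equal sea-level rise means equal mass of meltwater, i.e. equal mass of ice lost.
Ice mass of Selell: 4.437×10^12 kg; ice mass of Fena: 1.344×10^15 kg.
Fraction required = 4.437×10^12 / 1.344×10^15 = 3.30×10^-3 → 0.330 %.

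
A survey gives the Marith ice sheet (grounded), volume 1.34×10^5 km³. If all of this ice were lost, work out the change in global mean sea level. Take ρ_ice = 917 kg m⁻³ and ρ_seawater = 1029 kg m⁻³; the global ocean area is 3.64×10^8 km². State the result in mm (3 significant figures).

≈ 328 mm

Marith: 1.34×10^5 km³ × (917/1029) = 1.194×10^5 km³ of water.
Spread over 3.64×10^14 m² of ocean, Δh = 1.194×10^14 / 3.64×10^14 = 0.328 m = 328 mm.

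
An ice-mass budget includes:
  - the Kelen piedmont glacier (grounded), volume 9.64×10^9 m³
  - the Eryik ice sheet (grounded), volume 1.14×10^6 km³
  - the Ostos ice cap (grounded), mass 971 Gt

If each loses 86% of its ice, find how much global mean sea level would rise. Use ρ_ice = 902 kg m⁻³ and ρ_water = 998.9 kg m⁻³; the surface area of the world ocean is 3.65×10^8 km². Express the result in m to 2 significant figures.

Kelen: 0.86 × 9.64×10^9 m³ × (902/998.9) = 7.486×10^9 m³ of water.
Eryik: 0.86 × 1.14×10^6 km³ × (902/998.9) = 8.853×10^5 km³ of water.
Ostos: 0.86 × 971 Gt = 8.351×10^14 kg; dividing by ρ_w = 998.9 kg m⁻³ gives 8.360×10^11 m³ of water.
Total added water ≈ 8.861×10^14 m³ over 3.65×10^14 m² → Δh = 2.43 m.

≈ 2.4 m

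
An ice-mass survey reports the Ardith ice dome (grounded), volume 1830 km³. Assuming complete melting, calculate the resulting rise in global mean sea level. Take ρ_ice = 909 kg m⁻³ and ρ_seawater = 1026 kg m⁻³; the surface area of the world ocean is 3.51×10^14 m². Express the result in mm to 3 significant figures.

Ardith: 1830 km³ × (909/1026) = 1621 km³ of water.
Spread over 3.51×10^14 m² of ocean, Δh = 1.621×10^12 / 3.51×10^14 = 4.62×10^-3 m = 4.62 mm.

≈ 4.62 mm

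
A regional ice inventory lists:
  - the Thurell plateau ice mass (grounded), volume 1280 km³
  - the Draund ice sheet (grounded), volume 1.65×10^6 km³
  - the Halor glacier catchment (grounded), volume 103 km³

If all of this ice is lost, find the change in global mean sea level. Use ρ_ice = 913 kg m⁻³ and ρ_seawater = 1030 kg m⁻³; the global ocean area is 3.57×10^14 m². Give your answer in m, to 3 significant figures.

≈ 4.10 m

Thurell: 1280 km³ × (913/1030) = 1135 km³ of water.
Draund: 1.65×10^6 km³ × (913/1030) = 1.463×10^6 km³ of water.
Halor: 103 km³ × (913/1030) = 91.30 km³ of water.
Total added water ≈ 1.464×10^15 m³ over 3.57×10^14 m² → Δh = 4.10 m.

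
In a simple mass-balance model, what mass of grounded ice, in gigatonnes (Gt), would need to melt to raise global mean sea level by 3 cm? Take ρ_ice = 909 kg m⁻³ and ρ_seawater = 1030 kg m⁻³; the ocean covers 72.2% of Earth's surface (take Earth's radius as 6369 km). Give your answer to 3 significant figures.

≈ 1.14×10^4 Gt

Required water volume = Δh × A = 0.03 m × 3.68×10^14 m² = 1.104×10^13 m³.
ρ_w = 1030 kg m⁻³, so the mass of water = 1.104×10^13 m³ × 1030 kg m⁻³ = 1.137×10^16 kg = 1.14×10^4 Gt (and the same mass of ice, by conservation).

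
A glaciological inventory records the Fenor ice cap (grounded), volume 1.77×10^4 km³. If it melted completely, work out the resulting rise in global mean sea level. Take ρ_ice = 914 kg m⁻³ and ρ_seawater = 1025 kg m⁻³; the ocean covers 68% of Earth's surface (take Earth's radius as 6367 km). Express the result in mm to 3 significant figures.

≈ 45.6 mm

Fenor: 1.77×10^4 km³ × (914/1025) = 1.578×10^4 km³ of water.
Spread over 3.46×10^14 m² of ocean, Δh = 1.578×10^13 / 3.46×10^14 = 0.0456 m = 45.6 mm.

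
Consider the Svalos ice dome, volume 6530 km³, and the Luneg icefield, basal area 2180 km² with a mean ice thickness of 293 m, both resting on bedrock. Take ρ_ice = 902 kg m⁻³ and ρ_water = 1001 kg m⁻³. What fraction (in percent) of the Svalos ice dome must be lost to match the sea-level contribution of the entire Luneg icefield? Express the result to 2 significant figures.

Equal sea-level rise means equal mass of meltwater, i.e. equal mass of ice lost.
Ice mass of Luneg: 5.761×10^14 kg; ice mass of Svalos: 5.890×10^15 kg.
Fraction required = 5.761×10^14 / 5.890×10^15 = 0.0978 → 9.8 %.

≈ 9.8 %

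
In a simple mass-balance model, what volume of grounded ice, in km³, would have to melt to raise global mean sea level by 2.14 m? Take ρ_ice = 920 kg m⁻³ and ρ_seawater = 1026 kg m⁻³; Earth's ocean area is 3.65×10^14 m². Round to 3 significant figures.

≈ 8.71×10^5 km³

Required water volume = Δh × A = 2.14 m × 3.65×10^14 m² = 7.811×10^14 m³ = 7.811×10^5 km³.
Ice volume = water volume × ρ_w/ρ_ice = 7.811×10^5 × 1026/920 = 8.71×10^5 km³.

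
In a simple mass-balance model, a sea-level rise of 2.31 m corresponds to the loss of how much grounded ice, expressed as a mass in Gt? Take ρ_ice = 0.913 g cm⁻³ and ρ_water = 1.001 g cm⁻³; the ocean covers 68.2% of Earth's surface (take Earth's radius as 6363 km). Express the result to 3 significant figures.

Required water volume = Δh × A = 2.31 m × 3.47×10^14 m² = 8.015×10^14 m³.
ρ_w = 1.001 g cm⁻³ = 1001 kg m⁻³, so the mass of water = 8.015×10^14 m³ × 1001 kg m⁻³ = 8.024×10^17 kg = 8.02×10^5 Gt (and the same mass of ice, by conservation).

≈ 8.02×10^5 Gt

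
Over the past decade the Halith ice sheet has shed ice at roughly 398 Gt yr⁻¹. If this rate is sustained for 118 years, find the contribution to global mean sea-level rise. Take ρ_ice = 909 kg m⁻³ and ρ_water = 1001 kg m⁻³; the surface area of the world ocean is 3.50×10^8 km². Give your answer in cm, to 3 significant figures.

≈ 13.4 cm

Total mass lost = 398 Gt/yr × 118 yr = 4.696×10^4 Gt = 4.696×10^16 kg.
ρ_w = 1001 kg m⁻³, so water volume = 4.696×10^16 / 1001 = 4.692×10^13 m³.
Δh = 4.692×10^13 / 3.50×10^14 = 0.134 m = 13.4 cm.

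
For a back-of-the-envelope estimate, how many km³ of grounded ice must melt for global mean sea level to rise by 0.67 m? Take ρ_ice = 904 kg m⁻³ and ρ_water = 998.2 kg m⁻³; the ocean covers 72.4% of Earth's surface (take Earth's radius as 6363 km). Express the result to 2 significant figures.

Required water volume = Δh × A = 0.67 m × 3.68×10^14 m² = 2.468×10^14 m³ = 2.468×10^5 km³.
Ice volume = water volume × ρ_w/ρ_ice = 2.468×10^5 × 998.2/904 = 2.7×10^5 km³.

≈ 2.7×10^5 km³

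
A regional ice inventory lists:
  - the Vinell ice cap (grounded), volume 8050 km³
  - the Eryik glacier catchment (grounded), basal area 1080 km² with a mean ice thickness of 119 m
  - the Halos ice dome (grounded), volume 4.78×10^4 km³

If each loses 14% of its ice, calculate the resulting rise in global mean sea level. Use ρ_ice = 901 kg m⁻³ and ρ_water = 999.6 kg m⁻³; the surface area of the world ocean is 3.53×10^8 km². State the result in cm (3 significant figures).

≈ 2.00 cm

Vinell: 0.14 × 8050 km³ × (901/999.6) = 1016 km³ of water.
Eryik: ice volume = 1080 km² × 119 m = 128.5 km³; 0.14 × 128.5 × (901/999.6) = 16.22 km³ of water.
Halos: 0.14 × 4.78×10^4 km³ × (901/999.6) = 6032 km³ of water.
Total added water ≈ 7.064×10^12 m³ over 3.53×10^14 m² → Δh = 0.0200 m = 2.00 cm.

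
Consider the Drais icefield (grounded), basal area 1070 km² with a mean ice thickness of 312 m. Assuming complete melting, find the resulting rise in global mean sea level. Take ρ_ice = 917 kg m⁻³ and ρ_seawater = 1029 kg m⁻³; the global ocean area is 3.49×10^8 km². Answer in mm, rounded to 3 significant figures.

≈ 0.852 mm

Drais: ice volume = 1070 km² × 312 m = 333.8 km³; 333.8 × (917/1029) = 297.5 km³ of water.
Spread over 3.49×10^14 m² of ocean, Δh = 2.975×10^11 / 3.49×10^14 = 8.52×10^-4 m = 0.852 mm.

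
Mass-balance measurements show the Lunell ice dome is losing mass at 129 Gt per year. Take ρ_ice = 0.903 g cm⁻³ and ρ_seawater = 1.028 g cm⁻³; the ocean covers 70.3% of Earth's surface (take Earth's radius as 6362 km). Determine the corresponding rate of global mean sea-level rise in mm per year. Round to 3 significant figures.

ρ_w = 1.028 g cm⁻³ = 1028 kg m⁻³. Annual water volume added = 129 Gt / ρ_w = 1.290×10^14 kg / 1028 kg m⁻³ = 1.255×10^11 m³.
Δh per year = 1.255×10^11 / 3.58×10^14 = 3.51×10^-4 m = 0.351 mm.

≈ 0.351 mm/yr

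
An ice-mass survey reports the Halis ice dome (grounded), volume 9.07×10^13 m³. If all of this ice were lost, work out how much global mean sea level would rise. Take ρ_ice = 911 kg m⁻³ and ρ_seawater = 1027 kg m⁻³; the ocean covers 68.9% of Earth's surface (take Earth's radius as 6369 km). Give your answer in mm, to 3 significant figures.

≈ 229 mm

Halis: 9.07×10^13 m³ × (911/1027) = 8.046×10^13 m³ of water.
Spread over 3.51×10^14 m² of ocean, Δh = 8.046×10^13 / 3.51×10^14 = 0.229 m = 229 mm.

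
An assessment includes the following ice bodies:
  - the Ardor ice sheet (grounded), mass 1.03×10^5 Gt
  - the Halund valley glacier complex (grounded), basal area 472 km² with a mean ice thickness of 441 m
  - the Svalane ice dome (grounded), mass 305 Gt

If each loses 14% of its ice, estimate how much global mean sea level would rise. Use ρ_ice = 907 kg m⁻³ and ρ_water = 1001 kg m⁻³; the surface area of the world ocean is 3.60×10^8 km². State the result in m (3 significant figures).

≈ 0.0402 m

Ardor: 0.14 × 1.03×10^5 Gt = 1.442×10^16 kg; dividing by ρ_w = 1001 kg m⁻³ gives 1.441×10^13 m³ of water.
Halund: ice volume = 472 km² × 441 m = 208.2 km³; 0.14 × 208.2 × (907/1001) = 26.40 km³ of water.
Svalane: 0.14 × 305 Gt = 4.270×10^13 kg; dividing by ρ_w = 1001 kg m⁻³ gives 4.266×10^10 m³ of water.
Total added water ≈ 1.447×10^13 m³ over 3.60×10^14 m² → Δh = 0.0402 m.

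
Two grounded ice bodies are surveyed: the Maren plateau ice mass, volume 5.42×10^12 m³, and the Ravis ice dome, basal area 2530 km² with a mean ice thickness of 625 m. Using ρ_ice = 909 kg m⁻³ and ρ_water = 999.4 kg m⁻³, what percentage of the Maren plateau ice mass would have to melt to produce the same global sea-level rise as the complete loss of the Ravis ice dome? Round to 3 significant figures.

Equal sea-level rise means equal mass of meltwater, i.e. equal mass of ice lost.
Ice mass of Ravis: 1.437×10^15 kg; ice mass of Maren: 4.927×10^15 kg.
Fraction required = 1.437×10^15 / 4.927×10^15 = 0.292 → 29.2 %.

≈ 29.2 %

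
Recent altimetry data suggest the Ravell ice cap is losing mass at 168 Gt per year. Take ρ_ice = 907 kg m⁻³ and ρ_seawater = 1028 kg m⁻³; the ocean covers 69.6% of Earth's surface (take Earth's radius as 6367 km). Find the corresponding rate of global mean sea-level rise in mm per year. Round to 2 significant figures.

ρ_w = 1028 kg m⁻³. Annual water volume added = 168 Gt / ρ_w = 1.680×10^14 kg / 1028 kg m⁻³ = 1.634×10^11 m³.
Δh per year = 1.634×10^11 / 3.55×10^14 = 4.61×10^-4 m = 0.46 mm.

≈ 0.46 mm/yr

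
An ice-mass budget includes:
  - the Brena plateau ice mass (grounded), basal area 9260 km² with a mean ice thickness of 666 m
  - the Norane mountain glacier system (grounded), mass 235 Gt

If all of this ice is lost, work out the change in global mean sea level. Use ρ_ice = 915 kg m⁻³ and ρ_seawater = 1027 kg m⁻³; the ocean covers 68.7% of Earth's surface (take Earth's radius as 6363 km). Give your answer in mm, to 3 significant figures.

≈ 16.4 mm

Brena: ice volume = 9260 km² × 666 m = 6167 km³; 6167 × (915/1027) = 5495 km³ of water.
Norane: 235 Gt = 2.350×10^14 kg; dividing by ρ_w = 1027 kg m⁻³ gives 2.288×10^11 m³ of water.
Total added water ≈ 5.723×10^12 m³ over 3.50×10^14 m² → Δh = 0.0164 m = 16.4 mm.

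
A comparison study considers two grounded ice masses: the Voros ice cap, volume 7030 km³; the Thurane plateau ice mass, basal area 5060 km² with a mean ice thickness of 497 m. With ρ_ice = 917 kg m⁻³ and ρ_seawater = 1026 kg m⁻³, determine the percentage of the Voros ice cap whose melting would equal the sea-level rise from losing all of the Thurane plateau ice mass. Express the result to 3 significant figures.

≈ 35.8 %

Equal sea-level rise means equal mass of meltwater, i.e. equal mass of ice lost.
Ice mass of Thurane: 2.306×10^15 kg; ice mass of Voros: 6.447×10^15 kg.
Fraction required = 2.306×10^15 / 6.447×10^15 = 0.358 → 35.8 %.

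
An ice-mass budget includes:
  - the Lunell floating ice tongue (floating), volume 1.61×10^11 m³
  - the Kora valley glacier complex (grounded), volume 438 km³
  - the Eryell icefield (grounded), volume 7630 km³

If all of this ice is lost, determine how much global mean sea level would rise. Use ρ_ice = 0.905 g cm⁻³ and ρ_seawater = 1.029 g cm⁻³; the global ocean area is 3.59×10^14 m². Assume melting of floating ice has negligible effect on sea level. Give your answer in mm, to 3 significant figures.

The Lunell floating ice tongue is floating and already displaces its own weight of water, so its melt adds essentially nothing to sea level.
Kora: 438 km³ × (905/1029) = 385.2 km³ of water.
Eryell: 7630 km³ × (905/1029) = 6711 km³ of water.
Total added water ≈ 7.096×10^12 m³ over 3.59×10^14 m² → Δh = 0.0198 m = 19.8 mm.

≈ 19.8 mm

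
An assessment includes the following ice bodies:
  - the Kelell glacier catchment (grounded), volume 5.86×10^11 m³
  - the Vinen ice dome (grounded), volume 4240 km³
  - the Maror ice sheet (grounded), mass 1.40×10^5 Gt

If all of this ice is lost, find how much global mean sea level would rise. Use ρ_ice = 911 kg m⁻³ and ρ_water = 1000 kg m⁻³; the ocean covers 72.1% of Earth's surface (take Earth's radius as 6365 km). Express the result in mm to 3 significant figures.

≈ 393 mm

Kelell: 5.86×10^11 m³ × (911/1000) = 5.338×10^11 m³ of water.
Vinen: 4240 km³ × (911/1000) = 3863 km³ of water.
Maror: 1.40×10^5 Gt = 1.400×10^17 kg; dividing by ρ_w = 1000 kg m⁻³ gives 1.400×10^14 m³ of water.
Total added water ≈ 1.444×10^14 m³ over 3.67×10^14 m² → Δh = 0.393 m = 393 mm.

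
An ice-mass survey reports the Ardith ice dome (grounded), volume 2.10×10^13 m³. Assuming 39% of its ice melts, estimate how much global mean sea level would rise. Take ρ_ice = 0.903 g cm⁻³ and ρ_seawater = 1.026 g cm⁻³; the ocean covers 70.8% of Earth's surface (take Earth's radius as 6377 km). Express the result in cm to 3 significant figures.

Ardith: 0.39 × 2.10×10^13 m³ × (903/1026) = 7.208×10^12 m³ of water.
Spread over 3.62×10^14 m² of ocean, Δh = 7.208×10^12 / 3.62×10^14 = 0.0199 m = 1.99 cm.

≈ 1.99 cm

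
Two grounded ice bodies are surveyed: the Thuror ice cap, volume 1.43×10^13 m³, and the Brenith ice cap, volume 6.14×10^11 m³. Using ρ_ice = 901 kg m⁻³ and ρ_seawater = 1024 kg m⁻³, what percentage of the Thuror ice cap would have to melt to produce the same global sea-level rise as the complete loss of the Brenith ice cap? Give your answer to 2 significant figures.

≈ 4.3 %

Equal sea-level rise means equal mass of meltwater, i.e. equal mass of ice lost.
Ice mass of Brenith: 5.532×10^14 kg; ice mass of Thuror: 1.288×10^16 kg.
Fraction required = 5.532×10^14 / 1.288×10^16 = 0.0429 → 4.3 %.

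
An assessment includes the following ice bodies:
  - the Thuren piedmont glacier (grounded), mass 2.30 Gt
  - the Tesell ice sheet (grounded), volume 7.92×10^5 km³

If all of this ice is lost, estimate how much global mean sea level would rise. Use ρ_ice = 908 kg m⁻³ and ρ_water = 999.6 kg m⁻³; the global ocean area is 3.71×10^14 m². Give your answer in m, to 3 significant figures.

≈ 1.94 m

Thuren: 2.30 Gt = 2.300×10^12 kg; dividing by ρ_w = 999.6 kg m⁻³ gives 2.301×10^9 m³ of water.
Tesell: 7.92×10^5 km³ × (908/999.6) = 7.194×10^5 km³ of water.
Total added water ≈ 7.194×10^14 m³ over 3.71×10^14 m² → Δh = 1.94 m.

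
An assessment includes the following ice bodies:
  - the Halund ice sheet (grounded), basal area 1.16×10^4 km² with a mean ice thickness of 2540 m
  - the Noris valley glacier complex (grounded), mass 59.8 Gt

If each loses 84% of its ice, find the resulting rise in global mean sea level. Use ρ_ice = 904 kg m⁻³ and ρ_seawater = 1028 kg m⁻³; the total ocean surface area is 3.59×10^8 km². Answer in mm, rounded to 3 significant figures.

≈ 60.8 mm

Halund: ice volume = 1.16×10^4 km² × 2540 m = 2.946×10^4 km³; 0.84 × 2.946×10^4 × (904/1028) = 2.176×10^4 km³ of water.
Noris: 0.84 × 59.8 Gt = 5.023×10^13 kg; dividing by ρ_w = 1028 kg m⁻³ gives 4.886×10^10 m³ of water.
Total added water ≈ 2.181×10^13 m³ over 3.59×10^14 m² → Δh = 0.0608 m = 60.8 mm.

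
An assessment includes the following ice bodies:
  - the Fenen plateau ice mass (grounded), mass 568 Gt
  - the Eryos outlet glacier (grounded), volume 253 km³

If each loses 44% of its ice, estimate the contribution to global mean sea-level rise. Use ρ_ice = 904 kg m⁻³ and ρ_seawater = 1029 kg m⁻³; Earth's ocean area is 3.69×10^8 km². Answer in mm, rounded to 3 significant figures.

Fenen: 0.44 × 568 Gt = 2.499×10^14 kg; dividing by ρ_w = 1029 kg m⁻³ gives 2.429×10^11 m³ of water.
Eryos: 0.44 × 253 km³ × (904/1029) = 97.80 km³ of water.
Total added water ≈ 3.407×10^11 m³ over 3.69×10^14 m² → Δh = 9.23×10^-4 m = 0.923 mm.

≈ 0.923 mm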